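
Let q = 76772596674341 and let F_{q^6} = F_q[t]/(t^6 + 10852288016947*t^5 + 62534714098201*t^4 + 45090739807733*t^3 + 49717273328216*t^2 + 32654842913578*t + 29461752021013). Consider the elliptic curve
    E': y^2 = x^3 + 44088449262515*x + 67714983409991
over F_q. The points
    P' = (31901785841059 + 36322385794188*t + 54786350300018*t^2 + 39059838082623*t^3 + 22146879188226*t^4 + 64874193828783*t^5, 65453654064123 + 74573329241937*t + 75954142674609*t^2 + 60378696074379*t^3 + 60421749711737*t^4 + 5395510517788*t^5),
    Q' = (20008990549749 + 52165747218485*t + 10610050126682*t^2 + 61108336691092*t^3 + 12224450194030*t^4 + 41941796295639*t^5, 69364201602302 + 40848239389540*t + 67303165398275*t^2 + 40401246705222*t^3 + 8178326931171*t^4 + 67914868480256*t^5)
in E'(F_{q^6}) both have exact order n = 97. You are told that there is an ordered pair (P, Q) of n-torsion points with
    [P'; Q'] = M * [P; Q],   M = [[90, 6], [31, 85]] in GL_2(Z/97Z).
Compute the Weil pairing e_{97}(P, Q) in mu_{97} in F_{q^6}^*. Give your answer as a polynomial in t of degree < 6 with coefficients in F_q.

35275851535748 + 28206163531170*t + 33208261873958*t^2 + 7741546961901*t^3 + 66784394350563*t^4 + 38515703084699*t^5

The 97-Weil pairing on E[97] over F_{76772596674341} is alternating-bilinear: e_{97}(P',Q') = e_{97}(P,Q)^det(M).
det(M) mod 97 = 92; its inverse in (Z/97)^* is 58 (check: 92*58 mod 97 = 1).
7-bit Miller (1100001) on E'/F_{76772596674341} with a'=44088449262515, b'=67714983409991: accumulate tangent/chord ratios at Q'+S and P'+S'.
So e_{97}(P',Q') = 45058581011602 + 22336810575163*t + 16763007592620*t^2 + 41329039545974*t^3 + 43027095470348*t^4 + 27557454342306*t^5.
(45058581011602 + 22336810575163*t + 16763007592620*t^2 + 41329039545974*t^3 + 43027095470348*t^4 + 27557454342306*t^5)^{58} mod (76772596674341,f) = 35275851535748 + 28206163531170*t + 33208261873958*t^2 + 7741546961901*t^3 + 66784394350563*t^4 + 38515703084699*t^5.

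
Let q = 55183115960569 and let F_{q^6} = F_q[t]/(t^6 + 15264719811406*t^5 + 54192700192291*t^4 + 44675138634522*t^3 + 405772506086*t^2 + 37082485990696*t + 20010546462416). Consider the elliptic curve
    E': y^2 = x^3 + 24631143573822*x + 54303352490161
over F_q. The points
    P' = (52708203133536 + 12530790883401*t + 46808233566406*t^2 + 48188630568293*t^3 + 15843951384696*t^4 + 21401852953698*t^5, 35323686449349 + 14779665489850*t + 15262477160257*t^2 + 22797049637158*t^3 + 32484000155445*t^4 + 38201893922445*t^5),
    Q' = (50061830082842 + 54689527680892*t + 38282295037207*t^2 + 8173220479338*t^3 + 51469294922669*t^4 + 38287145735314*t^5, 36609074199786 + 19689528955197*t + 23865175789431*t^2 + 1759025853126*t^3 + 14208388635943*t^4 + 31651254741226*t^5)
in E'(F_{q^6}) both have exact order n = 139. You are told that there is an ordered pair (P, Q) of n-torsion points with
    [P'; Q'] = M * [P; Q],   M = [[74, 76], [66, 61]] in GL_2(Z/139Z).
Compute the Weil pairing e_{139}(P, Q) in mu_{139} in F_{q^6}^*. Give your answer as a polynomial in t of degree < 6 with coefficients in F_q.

9170125944475 + 8281364314804*t + 51956578693223*t^2 + 19932220301337*t^3 + 4177495763667*t^4 + 9993799269007*t^5

Under M = [[74,76],[66,61]] in GL_2(Z/139), e_{139}(P',Q') = e_{139}(P,Q)^(74*61-76*66 mod 139).
So e_{139}(P,Q) = e_{139}(P',Q')^{121}, since 54*121 = 1 mod 139.
Run Miller on y^2=x^3+24631143573822*x+54303352490161 over F_{55183115960569}: ladder 10001011 (8 bits); e = f_P(D_Q)/f_Q(D_P).
So e_{139}(P',Q') = 17204958247678 + 4304457061226*t + 47287627664462*t^2 + 18281703972200*t^3 + 34825576903622*t^4 + 43504128462060*t^5.
Thus e_{139}(P,Q) = 9170125944475 + 8281364314804*t + 51956578693223*t^2 + 19932220301337*t^3 + 4177495763667*t^4 + 9993799269007*t^5.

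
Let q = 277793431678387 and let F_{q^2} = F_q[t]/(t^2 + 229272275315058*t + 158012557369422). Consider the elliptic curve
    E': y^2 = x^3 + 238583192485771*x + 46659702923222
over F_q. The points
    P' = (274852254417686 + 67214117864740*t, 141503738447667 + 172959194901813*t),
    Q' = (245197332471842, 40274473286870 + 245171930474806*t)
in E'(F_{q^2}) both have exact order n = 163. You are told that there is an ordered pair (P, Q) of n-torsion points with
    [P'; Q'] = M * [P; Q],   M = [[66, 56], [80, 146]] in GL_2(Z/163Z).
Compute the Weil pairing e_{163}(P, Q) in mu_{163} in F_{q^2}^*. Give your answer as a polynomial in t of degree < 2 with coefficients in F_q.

192675041895087 + 75442168619122*t

Since e_{163}(P,P)=e_{163}(Q,Q)=1 and e_{163}(Q,P)=e_{163}(P,Q)^{-1}, expanding e_{163}(66*P + 56*Q,80*P + 146*Q) leaves e(P,Q)^det(M).
det(M) mod 163 = 103; its inverse in (Z/163)^* is 19 (check: 103*19 mod 163 = 1).
Miller loop for e_{163} over F_{277793431678387^2}: bits of 163 = 10100011; 7 double steps + 3 add steps, l/v at each.
f_P(D_Q)/f_Q(D_P) = 120101872834961 + 145269440026040*t.
Finally e_{163}(P,Q) = 192675041895087 + 75442168619122*t.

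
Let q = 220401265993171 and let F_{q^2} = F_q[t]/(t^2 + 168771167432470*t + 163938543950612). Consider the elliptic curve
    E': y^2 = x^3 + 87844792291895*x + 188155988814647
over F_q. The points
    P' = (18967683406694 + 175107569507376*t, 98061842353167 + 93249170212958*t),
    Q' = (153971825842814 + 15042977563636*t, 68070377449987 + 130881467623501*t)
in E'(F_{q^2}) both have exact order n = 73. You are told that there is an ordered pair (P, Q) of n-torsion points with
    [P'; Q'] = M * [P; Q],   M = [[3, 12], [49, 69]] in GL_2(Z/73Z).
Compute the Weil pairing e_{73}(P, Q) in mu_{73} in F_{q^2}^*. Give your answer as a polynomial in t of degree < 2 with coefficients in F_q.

32937595994403 + 1328568645931*t

e_{73} is bilinear + alternating on E[73], so e_{73}(3*P + 12*Q, 49*P + 69*Q) = e_{73}(P,Q)^(3*69-12*49).
3*69 - 12*49 = -381; reduced mod 73: det = 57, inverse 41.
Double-and-add over 1001001: 7-1 doublings, 3-1 additions; each step l_{T,T}/v_{2T} or l_{T,P'}/v at Q'+S for random S.
Result: e(P',Q') = 3146140174968 + 117118693109269*t.
Finally e_{73}(P,Q) = 32937595994403 + 1328568645931*t.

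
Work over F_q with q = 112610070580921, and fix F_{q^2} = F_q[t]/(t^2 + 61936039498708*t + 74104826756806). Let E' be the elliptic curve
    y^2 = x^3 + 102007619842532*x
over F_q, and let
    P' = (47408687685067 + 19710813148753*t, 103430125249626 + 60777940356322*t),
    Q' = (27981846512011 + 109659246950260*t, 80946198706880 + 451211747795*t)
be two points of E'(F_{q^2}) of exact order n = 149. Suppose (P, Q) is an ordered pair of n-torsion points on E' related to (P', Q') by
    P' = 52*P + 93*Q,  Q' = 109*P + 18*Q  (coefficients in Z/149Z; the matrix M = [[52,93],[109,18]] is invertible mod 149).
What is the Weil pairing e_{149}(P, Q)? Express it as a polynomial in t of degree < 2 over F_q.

e_{149}(aP+bQ,cP+dQ) = e_{149}(P,Q)^(ad-bc); with (a,b,c,d)=(52,93,109,18) this gives the det-149 law.
det(M) mod 149 = 37; its inverse in (Z/149)^* is 145 (check: 37*145 mod 149 = 1).
n = 149 = (10010101)_2 (8 bits, wt 4); accumulate f_{149,P'}(Q'+S)/f_{149,P'}(S) along the 7-step ladder.
e_{149}(P',Q') = 14393029986933 + 111725271556549*t.
Hence e(P,Q) = 73596698632110 + 43668619904004*t in F_{112610070580921^2}^*.

73596698632110 + 43668619904004*t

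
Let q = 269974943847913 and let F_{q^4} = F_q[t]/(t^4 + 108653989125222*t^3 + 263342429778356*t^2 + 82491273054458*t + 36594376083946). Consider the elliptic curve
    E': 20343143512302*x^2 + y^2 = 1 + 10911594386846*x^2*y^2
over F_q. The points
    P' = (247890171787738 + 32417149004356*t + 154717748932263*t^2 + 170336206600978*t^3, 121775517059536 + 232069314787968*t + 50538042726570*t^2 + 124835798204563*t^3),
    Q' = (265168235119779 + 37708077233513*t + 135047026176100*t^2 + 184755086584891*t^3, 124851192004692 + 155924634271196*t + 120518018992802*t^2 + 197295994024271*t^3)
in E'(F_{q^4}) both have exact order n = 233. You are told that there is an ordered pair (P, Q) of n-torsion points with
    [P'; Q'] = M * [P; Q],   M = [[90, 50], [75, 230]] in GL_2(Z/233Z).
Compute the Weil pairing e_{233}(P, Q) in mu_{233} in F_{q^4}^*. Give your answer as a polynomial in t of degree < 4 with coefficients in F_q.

e_{233}(aP+bQ,cP+dQ) = e_{233}(P,Q)^(ad-bc); with (a,b,c,d)=(90,50,75,230) this gives the det-233 law.
det(M) mod 233 = 174; its inverse in (Z/233)^* is 154 (check: 174*154 mod 233 = 1).
Edwards->Montgomery: u=(1+y)/(1-y), v=u/x -> 111780813764670v^2=u^3+70080938143879u^2+u; then x_W=2357887281364u+185192418881800: y^2=x^3+261446606254660*x+15443893899864.
Run Miller on y^2=x^3+261446606254660*x+15443893899864 over F_{269974943847913}: ladder 11101001 (8 bits); e = f_P(D_Q)/f_Q(D_P).
The quotient is 228152552587669 + 171311203970940*t + 30718252664715*t^2 + 239460382984167*t^3.
Finally e_{233}(P,Q) = 167765039675510 + 82689953489745*t + 114468808375651*t^2 + 155348915557273*t^3.

167765039675510 + 82689953489745*t + 114468808375651*t^2 + 155348915557273*t^3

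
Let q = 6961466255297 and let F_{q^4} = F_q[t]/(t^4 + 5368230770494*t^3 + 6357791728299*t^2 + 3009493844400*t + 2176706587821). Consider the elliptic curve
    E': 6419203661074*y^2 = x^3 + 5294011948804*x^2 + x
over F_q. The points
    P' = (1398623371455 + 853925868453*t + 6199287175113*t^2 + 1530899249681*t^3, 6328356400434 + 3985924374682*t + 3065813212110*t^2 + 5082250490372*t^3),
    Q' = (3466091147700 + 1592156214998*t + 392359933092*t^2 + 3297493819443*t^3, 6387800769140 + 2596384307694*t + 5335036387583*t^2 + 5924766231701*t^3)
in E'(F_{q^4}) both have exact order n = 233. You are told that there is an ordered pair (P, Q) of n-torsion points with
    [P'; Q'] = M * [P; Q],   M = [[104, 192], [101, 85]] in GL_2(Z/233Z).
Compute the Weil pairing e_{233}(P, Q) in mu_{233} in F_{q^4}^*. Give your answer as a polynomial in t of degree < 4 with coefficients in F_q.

2357802852103 + 1239113967957*t + 2998446416208*t^2 + 6148929357280*t^3

Since e_{233}(P,P)=e_{233}(Q,Q)=1 and e_{233}(Q,P)=e_{233}(P,Q)^{-1}, expanding e_{233}(104*P + 192*Q,101*P + 85*Q) leaves e(P,Q)^det(M).
104*85 - 192*101 = -10552; reduced mod 233: det = 166, inverse 153.
Set x_W=2518665906469*u+1845616463011, y_W=2518665906469*v; then E': y_W^2=x_W^3+3365426226071*x_W+3769363709861.
Double-and-add over 11101001: 8-1 doublings, 5-1 additions; each step l_{T,T}/v_{2T} or l_{T,P'}/v at Q'+S for random S.
Result: e(P',Q') = 774461731966 + 4697200032446*t + 6232243149974*t^2 + 2155145365231*t^3.
Finally e_{233}(P,Q) = 2357802852103 + 1239113967957*t + 2998446416208*t^2 + 6148929357280*t^3.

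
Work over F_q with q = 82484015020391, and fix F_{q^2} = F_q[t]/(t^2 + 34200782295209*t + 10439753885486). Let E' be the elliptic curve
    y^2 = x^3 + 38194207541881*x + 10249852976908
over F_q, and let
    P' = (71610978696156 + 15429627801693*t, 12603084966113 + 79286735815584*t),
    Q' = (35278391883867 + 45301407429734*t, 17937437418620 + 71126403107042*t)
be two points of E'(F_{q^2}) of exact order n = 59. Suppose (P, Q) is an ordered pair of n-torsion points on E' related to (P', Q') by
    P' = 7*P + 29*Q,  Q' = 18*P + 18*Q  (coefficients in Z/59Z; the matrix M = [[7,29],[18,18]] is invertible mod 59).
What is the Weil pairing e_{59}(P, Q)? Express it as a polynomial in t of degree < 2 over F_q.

73680700840511 + 66722116262481*t

Since e_{59}(P,P)=e_{59}(Q,Q)=1 and e_{59}(Q,P)=e_{59}(P,Q)^{-1}, expanding e_{59}(7*P + 29*Q,18*P + 18*Q) leaves e(P,Q)^det(M).
det M = 7*18 - 29*18 = -396 = 17 (mod 59); 17^{-1} = 7 (mod 59).
Build f_{59,P'} and f_{59,Q'} via the 6-bit ladder of 59=111011_2; evaluate at shifted divisors; quotient in F_{82484015020391^2}.
Miller gives e_{59}(P',Q') = 73833633058887 + 44778307642882*t in F_{82484015020391^2}.
Raise to 7: e(P,Q) = 73680700840511 + 66722116262481*t in mu_{59}.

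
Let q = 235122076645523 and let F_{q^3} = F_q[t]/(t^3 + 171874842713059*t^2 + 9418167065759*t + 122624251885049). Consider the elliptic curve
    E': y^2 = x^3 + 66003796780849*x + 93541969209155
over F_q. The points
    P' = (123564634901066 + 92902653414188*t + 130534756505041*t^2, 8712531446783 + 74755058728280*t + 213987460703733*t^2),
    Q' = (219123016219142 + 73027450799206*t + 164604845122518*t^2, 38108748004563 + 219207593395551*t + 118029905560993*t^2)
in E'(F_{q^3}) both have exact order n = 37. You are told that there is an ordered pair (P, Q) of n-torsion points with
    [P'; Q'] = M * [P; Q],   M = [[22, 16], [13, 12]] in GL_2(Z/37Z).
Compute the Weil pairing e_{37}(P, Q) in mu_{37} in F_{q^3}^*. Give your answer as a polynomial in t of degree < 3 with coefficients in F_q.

218587593798074 + 230286311507601*t + 120528239050710*t^2

Under M = [[22,16],[13,12]] in GL_2(Z/37), e_{37}(P',Q') = e_{37}(P,Q)^(22*12-16*13 mod 37).
Inverting 19 mod 37: 2. Thus e_{37}(P,Q) = e(P',Q')^{2}.
Double-and-add over 100101: 6-1 doublings, 3-1 additions; each step l_{T,T}/v_{2T} or l_{T,P'}/v at Q'+S for random S.
So e_{37}(P',Q') = 177143648595209 + 35280976578175*t + 23144183095737*t^2.
Raise to 2: e(P,Q) = 218587593798074 + 230286311507601*t + 120528239050710*t^2 in mu_{37}.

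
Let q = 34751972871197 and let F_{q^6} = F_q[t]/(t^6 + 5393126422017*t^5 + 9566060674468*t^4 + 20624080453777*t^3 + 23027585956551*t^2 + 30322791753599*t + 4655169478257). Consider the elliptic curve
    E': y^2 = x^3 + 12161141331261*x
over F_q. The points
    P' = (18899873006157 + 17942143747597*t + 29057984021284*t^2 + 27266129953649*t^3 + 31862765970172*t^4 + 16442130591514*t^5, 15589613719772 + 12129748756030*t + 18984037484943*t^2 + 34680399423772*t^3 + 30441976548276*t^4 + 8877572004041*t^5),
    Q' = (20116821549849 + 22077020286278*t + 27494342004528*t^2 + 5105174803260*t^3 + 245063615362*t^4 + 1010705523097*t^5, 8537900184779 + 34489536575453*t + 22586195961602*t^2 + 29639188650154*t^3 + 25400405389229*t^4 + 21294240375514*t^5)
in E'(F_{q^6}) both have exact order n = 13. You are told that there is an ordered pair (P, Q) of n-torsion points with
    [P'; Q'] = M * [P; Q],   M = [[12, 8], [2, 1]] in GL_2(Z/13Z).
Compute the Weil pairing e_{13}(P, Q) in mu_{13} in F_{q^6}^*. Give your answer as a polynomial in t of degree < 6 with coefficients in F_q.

3709475820250 + 26638620230578*t + 4880946236366*t^2 + 13536987751909*t^3 + 26900303754492*t^4 + 18563447435372*t^5

Under M = [[12,8],[2,1]] in GL_2(Z/13), e_{13}(P',Q') = e_{13}(P,Q)^(12*1-8*2 mod 13).
Inverting 9 mod 13: 3. Thus e_{13}(P,Q) = e(P',Q')^{3}.
4-bit Miller (1101) on E'/F_{34751972871197} with a'=12161141331261, b'=0: accumulate tangent/chord ratios at Q'+S and P'+S'.
The quotient is 6207692302079 + 21533850671296*t + 4830148011896*t^2 + 23694095799481*t^3 + 19554969671784*t^4 + 27997670548912*t^5.
e_{13}(P,Q) = (6207692302079 + 21533850671296*t + 4830148011896*t^2 + 23694095799481*t^3 + 19554969671784*t^4 + 27997670548912*t^5)^{3} = 3709475820250 + 26638620230578*t + 4880946236366*t^2 + 13536987751909*t^3 + 26900303754492*t^4 + 18563447435372*t^5.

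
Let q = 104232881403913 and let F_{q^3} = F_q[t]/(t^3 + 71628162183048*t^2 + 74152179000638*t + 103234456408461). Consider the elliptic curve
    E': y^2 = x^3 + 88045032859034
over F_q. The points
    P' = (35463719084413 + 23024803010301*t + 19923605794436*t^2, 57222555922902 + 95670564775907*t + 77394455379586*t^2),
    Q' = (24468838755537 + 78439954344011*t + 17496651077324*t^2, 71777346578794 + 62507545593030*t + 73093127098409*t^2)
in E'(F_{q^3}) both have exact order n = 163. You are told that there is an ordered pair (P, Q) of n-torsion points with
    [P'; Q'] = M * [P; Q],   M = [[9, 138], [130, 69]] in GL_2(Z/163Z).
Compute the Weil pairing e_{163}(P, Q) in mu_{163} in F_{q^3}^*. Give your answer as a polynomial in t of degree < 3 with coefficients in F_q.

18134912384070 + 13080832440245*t + 53710394602130*t^2

Under M = [[9,138],[130,69]] in GL_2(Z/163), e_{163}(P',Q') = e_{163}(P,Q)^(9*69-138*130 mod 163).
So e_{163}(P,Q) = e_{163}(P',Q')^{159}, since 122*159 = 1 mod 163.
Run Miller on y^2=x^3+88045032859034 over F_{104232881403913}: ladder 10100011 (8 bits); e = f_P(D_Q)/f_Q(D_P).
f_P(D_Q)/f_Q(D_P) = 60764961246049 + 40103810956458*t + 4884435944006*t^2.
e_{163}(P,Q) = (60764961246049 + 40103810956458*t + 4884435944006*t^2)^{159} = 18134912384070 + 13080832440245*t + 53710394602130*t^2.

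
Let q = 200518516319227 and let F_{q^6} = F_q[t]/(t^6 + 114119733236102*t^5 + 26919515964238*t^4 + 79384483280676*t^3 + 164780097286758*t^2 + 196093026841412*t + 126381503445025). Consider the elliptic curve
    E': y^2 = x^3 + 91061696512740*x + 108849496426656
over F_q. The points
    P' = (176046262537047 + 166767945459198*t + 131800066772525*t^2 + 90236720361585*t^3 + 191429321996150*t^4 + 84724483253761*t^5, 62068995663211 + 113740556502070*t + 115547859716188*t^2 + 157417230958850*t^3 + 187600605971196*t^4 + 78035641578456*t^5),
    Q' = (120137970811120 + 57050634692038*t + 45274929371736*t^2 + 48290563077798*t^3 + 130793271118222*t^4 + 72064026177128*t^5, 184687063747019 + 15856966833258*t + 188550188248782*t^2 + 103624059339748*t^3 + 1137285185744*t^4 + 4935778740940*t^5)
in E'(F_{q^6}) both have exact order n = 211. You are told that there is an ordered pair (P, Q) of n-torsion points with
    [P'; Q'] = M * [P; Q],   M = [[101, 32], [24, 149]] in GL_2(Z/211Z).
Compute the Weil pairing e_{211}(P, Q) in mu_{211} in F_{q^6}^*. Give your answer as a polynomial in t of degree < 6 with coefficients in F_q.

109207910897573 + 67354861294485*t + 121947345647822*t^2 + 122218692196182*t^3 + 167857895695154*t^4 + 62497625225322*t^5

Under M = [[101,32],[24,149]] in GL_2(Z/211), e_{211}(P',Q') = e_{211}(P,Q)^(101*149-32*24 mod 211).
101*149 - 32*24 = 14281; reduced mod 211: det = 144, inverse 148.
Run Miller on y^2=x^3+91061696512740*x+108849496426656 over F_{200518516319227}: ladder 11010011 (8 bits); e = f_P(D_Q)/f_Q(D_P).
f_P(D_Q)/f_Q(D_P) = 19744468240176 + 133400067403784*t + 185766804112755*t^2 + 188645886824832*t^3 + 120765367108066*t^4 + 39028385660281*t^5.
Raise to 148: e(P,Q) = 109207910897573 + 67354861294485*t + 121947345647822*t^2 + 122218692196182*t^3 + 167857895695154*t^4 + 62497625225322*t^5 in mu_{211}.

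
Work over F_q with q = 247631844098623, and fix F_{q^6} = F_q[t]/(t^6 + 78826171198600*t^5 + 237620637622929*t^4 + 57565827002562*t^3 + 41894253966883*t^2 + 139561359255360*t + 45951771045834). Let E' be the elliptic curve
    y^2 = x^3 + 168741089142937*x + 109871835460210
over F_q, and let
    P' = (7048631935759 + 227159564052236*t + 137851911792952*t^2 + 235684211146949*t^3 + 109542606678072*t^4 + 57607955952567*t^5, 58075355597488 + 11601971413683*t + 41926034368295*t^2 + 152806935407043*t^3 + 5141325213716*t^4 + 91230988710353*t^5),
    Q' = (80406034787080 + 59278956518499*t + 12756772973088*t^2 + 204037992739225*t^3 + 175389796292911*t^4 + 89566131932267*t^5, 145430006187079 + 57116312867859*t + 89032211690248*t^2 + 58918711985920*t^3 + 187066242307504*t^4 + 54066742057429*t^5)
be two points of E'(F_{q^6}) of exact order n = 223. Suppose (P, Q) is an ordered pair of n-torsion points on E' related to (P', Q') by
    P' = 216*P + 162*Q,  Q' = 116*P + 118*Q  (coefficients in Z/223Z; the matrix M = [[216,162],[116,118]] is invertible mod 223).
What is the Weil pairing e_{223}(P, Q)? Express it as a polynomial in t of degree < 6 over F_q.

177282188688958 + 172677568207329*t + 84192033154101*t^2 + 151999830658553*t^3 + 185626669587284*t^4 + 153487149350819*t^5

Alternating bilinearity on E[223] (values in mu_{223} in F_{247631844098623^6}) gives e(P',Q') = e(P,Q)^det(M).
det(M) mod 223 = 6; its inverse in (Z/223)^* is 186 (check: 6*186 mod 223 = 1).
Double-and-add over 11011111: 8-1 doublings, 7-1 additions; each step l_{T,T}/v_{2T} or l_{T,P'}/v at Q'+S for random S.
The quotient is 47628617132096 + 112868419126961*t + 20717380144662*t^2 + 216982858696913*t^3 + 13460690084154*t^4 + 153625201311145*t^5.
Finally e_{223}(P,Q) = 177282188688958 + 172677568207329*t + 84192033154101*t^2 + 151999830658553*t^3 + 185626669587284*t^4 + 153487149350819*t^5.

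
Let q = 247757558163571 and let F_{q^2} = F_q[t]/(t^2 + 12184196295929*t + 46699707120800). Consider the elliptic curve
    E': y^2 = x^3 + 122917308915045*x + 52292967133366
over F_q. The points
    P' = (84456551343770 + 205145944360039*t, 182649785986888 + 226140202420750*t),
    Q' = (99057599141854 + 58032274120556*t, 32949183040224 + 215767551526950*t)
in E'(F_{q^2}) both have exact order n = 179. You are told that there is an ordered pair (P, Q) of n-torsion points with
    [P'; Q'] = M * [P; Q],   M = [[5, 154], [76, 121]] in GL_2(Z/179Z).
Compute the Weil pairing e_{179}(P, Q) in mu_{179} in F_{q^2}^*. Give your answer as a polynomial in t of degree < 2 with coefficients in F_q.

Alternating bilinearity on E[179] (values in mu_{179} in F_{247757558163571^2}) gives e(P',Q') = e(P,Q)^det(M).
Hence e(P,Q) = e(P',Q')^{178} where 178 = 178^{-1} mod 179.
Run Miller on y^2=x^3+122917308915045*x+52292967133366 over F_{247757558163571}: ladder 10110011 (8 bits); e = f_P(D_Q)/f_Q(D_P).
The quotient is 121906625909345 + 242661535413545*t.
Finally e_{179}(P,Q) = 1354117940494 + 5096022750026*t.

1354117940494 + 5096022750026*t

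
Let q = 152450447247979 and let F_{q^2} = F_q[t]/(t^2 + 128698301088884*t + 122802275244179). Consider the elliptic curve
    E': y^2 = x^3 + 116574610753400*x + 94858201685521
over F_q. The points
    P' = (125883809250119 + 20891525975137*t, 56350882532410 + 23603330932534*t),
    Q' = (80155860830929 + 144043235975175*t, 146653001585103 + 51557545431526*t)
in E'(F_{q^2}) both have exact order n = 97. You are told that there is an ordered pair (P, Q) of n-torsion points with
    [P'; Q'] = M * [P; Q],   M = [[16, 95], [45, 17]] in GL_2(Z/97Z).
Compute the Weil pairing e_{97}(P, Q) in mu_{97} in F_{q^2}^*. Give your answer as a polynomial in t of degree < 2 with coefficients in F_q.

The 97-Weil pairing on E[97] over F_{152450447247979} is alternating-bilinear: e_{97}(P',Q') = e_{97}(P,Q)^det(M).
Hence e(P,Q) = e(P',Q')^{41} where 41 = 71^{-1} mod 97.
Miller loop for e_{97} over F_{152450447247979^2}: bits of 97 = 1100001; 6 double steps + 2 add steps, l/v at each.
f_P(D_Q)/f_Q(D_P) = 73222612720291 + 125533604757100*t.
Finally e_{97}(P,Q) = 142337134929293 + 15589731116405*t.

142337134929293 + 15589731116405*t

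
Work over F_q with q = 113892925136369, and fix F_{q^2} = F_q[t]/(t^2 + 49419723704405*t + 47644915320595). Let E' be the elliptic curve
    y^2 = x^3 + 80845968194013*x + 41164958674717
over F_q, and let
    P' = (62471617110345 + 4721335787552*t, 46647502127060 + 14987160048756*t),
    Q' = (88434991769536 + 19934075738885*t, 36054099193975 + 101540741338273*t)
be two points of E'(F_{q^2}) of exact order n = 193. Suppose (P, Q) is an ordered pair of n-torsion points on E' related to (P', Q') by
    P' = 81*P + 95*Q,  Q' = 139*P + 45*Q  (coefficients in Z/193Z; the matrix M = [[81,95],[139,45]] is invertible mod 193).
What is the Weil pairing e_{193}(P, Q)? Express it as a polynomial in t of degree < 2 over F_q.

59809901646001 + 39750471291728*t

Under M = [[81,95],[139,45]] in GL_2(Z/193), e_{193}(P',Q') = e_{193}(P,Q)^(81*45-95*139 mod 193).
det M = 81*45 - 95*139 = -9560 = 90 (mod 193); 90^{-1} = 178 (mod 193).
Build f_{193,P'} and f_{193,Q'} via the 8-bit ladder of 193=11000001_2; evaluate at shifted divisors; quotient in F_{113892925136369^2}.
So e_{193}(P',Q') = 64432363369977 + 17595255877176*t.
Hence e(P,Q) = 59809901646001 + 39750471291728*t in F_{113892925136369^2}^*.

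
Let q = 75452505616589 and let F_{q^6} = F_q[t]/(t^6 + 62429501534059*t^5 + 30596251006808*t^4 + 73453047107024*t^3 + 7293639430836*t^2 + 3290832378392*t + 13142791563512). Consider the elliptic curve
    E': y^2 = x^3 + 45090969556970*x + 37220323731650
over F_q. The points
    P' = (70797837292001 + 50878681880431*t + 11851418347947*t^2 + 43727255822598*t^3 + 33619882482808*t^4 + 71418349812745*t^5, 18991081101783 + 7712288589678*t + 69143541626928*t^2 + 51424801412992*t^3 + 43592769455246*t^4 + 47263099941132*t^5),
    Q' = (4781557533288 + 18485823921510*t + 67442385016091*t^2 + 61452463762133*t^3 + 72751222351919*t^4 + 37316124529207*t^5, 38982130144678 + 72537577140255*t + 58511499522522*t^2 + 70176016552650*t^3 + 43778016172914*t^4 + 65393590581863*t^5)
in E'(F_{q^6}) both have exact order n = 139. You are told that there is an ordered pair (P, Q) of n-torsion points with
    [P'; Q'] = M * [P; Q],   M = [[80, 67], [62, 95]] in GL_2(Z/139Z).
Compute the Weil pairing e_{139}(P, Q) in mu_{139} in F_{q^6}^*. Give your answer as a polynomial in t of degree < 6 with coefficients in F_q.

Under M = [[80,67],[62,95]] in GL_2(Z/139), e_{139}(P',Q') = e_{139}(P,Q)^(80*95-67*62 mod 139).
det M = 80*95 - 67*62 = 3446 = 110 (mod 139); 110^{-1} = 115 (mod 139).
Build f_{139,P'} and f_{139,Q'} via the 8-bit ladder of 139=10001011_2; evaluate at shifted divisors; quotient in F_{75452505616589^6}.
So e_{139}(P',Q') = 52703232495426 + 33953418972654*t + 46995881955084*t^2 + 35496775752346*t^3 + 7792141311846*t^4 + 41245251825112*t^5.
Thus e_{139}(P,Q) = 12644657786368 + 13420396135901*t + 70292808347864*t^2 + 6735200886482*t^3 + 45375376535826*t^4 + 316741517823*t^5.

12644657786368 + 13420396135901*t + 70292808347864*t^2 + 6735200886482*t^3 + 45375376535826*t^4 + 316741517823*t^5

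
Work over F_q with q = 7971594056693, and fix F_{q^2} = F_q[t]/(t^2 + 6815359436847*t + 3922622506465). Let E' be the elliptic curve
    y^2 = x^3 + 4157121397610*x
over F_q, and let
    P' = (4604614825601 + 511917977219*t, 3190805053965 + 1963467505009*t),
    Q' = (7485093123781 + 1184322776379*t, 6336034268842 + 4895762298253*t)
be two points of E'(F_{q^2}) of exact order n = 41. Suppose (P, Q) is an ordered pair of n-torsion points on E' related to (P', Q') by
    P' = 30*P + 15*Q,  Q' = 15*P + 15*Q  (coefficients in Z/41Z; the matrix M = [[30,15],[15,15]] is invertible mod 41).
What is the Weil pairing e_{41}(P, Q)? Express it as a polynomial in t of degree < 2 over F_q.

Under M = [[30,15],[15,15]] in GL_2(Z/41), e_{41}(P',Q') = e_{41}(P,Q)^(30*15-15*15 mod 41).
det(M) mod 41 = 20; its inverse in (Z/41)^* is 39 (check: 20*39 mod 41 = 1).
Miller loop for e_{41} over F_{7971594056693^2}: bits of 41 = 101001; 5 double steps + 2 add steps, l/v at each.
Miller gives e_{41}(P',Q') = 5532785991430 + 4848205022372*t in F_{7971594056693^2}.
Thus e_{41}(P,Q) = 7299843577712 + 6905540487442*t.

7299843577712 + 6905540487442*t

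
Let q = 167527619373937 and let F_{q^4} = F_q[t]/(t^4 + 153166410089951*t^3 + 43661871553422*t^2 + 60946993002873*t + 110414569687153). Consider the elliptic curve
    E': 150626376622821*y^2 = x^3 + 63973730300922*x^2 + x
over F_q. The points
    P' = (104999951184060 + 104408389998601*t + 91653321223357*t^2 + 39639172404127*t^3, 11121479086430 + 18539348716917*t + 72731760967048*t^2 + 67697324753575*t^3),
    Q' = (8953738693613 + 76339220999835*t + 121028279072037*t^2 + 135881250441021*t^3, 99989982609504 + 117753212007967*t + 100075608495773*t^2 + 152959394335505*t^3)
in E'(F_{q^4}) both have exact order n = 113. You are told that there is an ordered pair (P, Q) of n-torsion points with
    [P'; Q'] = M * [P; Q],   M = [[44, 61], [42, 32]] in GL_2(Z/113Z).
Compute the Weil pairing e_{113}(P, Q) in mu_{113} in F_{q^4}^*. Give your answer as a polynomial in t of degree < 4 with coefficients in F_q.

Under M = [[44,61],[42,32]] in GL_2(Z/113), e_{113}(P',Q') = e_{113}(P,Q)^(44*32-61*42 mod 113).
Hence e(P,Q) = e(P',Q')^{80} where 80 = 89^{-1} mod 113.
(x,y)|->(11990621447419x+8664940717263,11990621447419y) sends E' to y^2=x^3+147430094275249*x+143555665362358.
Run Miller on y^2=x^3+147430094275249*x+143555665362358 over F_{167527619373937}: ladder 1110001 (7 bits); e = f_P(D_Q)/f_Q(D_P).
Result: e(P',Q') = 145592564242638 + 157103369451910*t + 144511408106628*t^2 + 143456938896081*t^3.
Hence e(P,Q) = 37859320747201 + 40812760536380*t + 8350687160084*t^2 + 162466454963042*t^3 in F_{167527619373937^4}^*.

37859320747201 + 40812760536380*t + 8350687160084*t^2 + 162466454963042*t^3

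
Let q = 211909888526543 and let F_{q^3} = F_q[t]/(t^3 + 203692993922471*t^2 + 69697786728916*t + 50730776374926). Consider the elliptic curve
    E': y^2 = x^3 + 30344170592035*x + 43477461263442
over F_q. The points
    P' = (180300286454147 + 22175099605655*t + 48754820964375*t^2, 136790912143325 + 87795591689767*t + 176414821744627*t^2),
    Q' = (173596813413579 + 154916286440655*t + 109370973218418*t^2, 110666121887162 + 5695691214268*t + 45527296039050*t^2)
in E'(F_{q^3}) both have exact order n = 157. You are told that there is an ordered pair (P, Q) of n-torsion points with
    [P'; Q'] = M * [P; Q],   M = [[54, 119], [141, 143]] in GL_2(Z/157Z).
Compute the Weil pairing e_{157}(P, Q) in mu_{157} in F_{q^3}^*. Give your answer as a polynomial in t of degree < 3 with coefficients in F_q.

Under M = [[54,119],[141,143]] in GL_2(Z/157), e_{157}(P',Q') = e_{157}(P,Q)^(54*143-119*141 mod 157).
So e_{157}(P,Q) = e_{157}(P',Q')^{141}, since 49*141 = 1 mod 157.
Build f_{157,P'} and f_{157,Q'} via the 8-bit ladder of 157=10011101_2; evaluate at shifted divisors; quotient in F_{211909888526543^3}.
Result: e(P',Q') = 200177673698861 + 183493881539484*t + 101230258599705*t^2.
Hence e(P,Q) = 30450508062379 + 52421634679045*t + 189171345531744*t^2 in F_{211909888526543^3}^*.

30450508062379 + 52421634679045*t + 189171345531744*t^2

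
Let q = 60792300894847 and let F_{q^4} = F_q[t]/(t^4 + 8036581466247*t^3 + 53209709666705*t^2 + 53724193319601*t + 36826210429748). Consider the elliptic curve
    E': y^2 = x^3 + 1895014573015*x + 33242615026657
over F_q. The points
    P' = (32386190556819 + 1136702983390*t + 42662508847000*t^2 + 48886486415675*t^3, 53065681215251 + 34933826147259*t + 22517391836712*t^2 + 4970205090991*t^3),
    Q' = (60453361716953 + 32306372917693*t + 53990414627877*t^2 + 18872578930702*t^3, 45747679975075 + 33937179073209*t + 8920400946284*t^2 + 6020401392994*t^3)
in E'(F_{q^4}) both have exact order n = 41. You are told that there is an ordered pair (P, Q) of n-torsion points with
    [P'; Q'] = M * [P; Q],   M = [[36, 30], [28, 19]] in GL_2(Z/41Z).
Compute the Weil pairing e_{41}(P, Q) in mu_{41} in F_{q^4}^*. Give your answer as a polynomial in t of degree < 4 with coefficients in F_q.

e_{41}(aP+bQ,cP+dQ) = e_{41}(P,Q)^(ad-bc); with (a,b,c,d)=(36,30,28,19) this gives the det-41 law.
Inverting 8 mod 41: 36. Thus e_{41}(P,Q) = e(P',Q')^{36}.
n = 41 = (101001)_2 (6 bits, wt 3); accumulate f_{41,P'}(Q'+S)/f_{41,P'}(S) along the 5-step ladder.
f_P(D_Q)/f_Q(D_P) = 4150265260222 + 10199478568697*t + 56064813095156*t^2 + 44913923271370*t^3.
Raise to 36: e(P,Q) = 59489556013406 + 43908681719322*t + 35420435332193*t^2 + 60469479724498*t^3 in mu_{41}.

59489556013406 + 43908681719322*t + 35420435332193*t^2 + 60469479724498*t^3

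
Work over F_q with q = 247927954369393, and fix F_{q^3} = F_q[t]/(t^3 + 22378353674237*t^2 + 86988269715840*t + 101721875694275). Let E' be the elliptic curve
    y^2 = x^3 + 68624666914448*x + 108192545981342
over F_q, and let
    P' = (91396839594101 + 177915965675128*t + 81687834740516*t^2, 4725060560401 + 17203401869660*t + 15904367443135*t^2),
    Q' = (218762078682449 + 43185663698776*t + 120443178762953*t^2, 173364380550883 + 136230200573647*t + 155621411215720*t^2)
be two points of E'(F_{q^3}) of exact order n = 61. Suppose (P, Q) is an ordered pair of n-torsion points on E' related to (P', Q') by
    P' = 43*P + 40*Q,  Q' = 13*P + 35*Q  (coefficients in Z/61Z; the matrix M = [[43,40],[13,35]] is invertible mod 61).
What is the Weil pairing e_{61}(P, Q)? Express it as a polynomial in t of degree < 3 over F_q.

180259316738400 + 211717868445312*t + 2016549103880*t^2

Under M = [[43,40],[13,35]] in GL_2(Z/61), e_{61}(P',Q') = e_{61}(P,Q)^(43*35-40*13 mod 61).
43*35 - 40*13 = 985; reduced mod 61: det = 9, inverse 34.
Double-and-add over 111101: 6-1 doublings, 5-1 additions; each step l_{T,T}/v_{2T} or l_{T,P'}/v at Q'+S for random S.
Miller gives e_{61}(P',Q') = 235757055267482 + 242372243353265*t + 122568236209615*t^2 in F_{247927954369393^3}.
Finally e_{61}(P,Q) = 180259316738400 + 211717868445312*t + 2016549103880*t^2.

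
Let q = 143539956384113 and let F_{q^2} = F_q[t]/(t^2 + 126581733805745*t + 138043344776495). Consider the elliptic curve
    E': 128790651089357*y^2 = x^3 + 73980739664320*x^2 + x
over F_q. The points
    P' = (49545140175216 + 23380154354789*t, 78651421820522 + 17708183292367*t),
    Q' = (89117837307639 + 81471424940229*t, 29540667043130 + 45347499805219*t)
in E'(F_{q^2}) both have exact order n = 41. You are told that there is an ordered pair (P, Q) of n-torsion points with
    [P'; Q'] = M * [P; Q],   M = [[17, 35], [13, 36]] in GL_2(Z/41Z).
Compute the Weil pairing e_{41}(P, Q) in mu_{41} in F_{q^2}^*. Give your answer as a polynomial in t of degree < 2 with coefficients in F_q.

41473395624776 + 13253534710313*t

Under M = [[17,35],[13,36]] in GL_2(Z/41), e_{41}(P',Q') = e_{41}(P,Q)^(17*36-35*13 mod 41).
Inverting 34 mod 41: 35. Thus e_{41}(P,Q) = e(P',Q')^{35}.
Set x_W=41410488348822*u+86130647782433, y_W=41410488348822*v; then E': y_W^2=x_W^3+116974997289635*x_W.
n = 41 = (101001)_2 (6 bits, wt 3); accumulate f_{41,P'}(Q'+S)/f_{41,P'}(S) along the 5-step ladder.
So e_{41}(P',Q') = 95073002269088 + 128392001022877*t.
Finally e_{41}(P,Q) = 41473395624776 + 13253534710313*t.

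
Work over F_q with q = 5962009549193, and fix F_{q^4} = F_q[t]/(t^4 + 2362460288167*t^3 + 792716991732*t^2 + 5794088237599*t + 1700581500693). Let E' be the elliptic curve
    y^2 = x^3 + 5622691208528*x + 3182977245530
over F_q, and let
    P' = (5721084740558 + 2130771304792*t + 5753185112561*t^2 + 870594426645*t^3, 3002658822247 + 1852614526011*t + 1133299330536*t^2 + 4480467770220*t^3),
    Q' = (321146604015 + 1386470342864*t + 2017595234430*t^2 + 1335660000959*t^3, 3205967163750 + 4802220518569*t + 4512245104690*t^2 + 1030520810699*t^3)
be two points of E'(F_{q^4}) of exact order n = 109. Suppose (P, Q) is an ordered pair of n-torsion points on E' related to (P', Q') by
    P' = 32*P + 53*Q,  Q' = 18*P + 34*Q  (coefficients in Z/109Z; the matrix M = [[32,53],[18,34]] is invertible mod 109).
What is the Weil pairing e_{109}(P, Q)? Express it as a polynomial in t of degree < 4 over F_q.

5941550193936 + 1145369237875*t + 378768312985*t^2 + 2151848381107*t^3

e_{109} is bilinear + alternating on E[109], so e_{109}(32*P + 53*Q, 18*P + 34*Q) = e_{109}(P,Q)^(32*34-53*18).
So e_{109}(P,Q) = e_{109}(P',Q')^{48}, since 25*48 = 1 mod 109.
Double-and-add over 1101101: 7-1 doublings, 5-1 additions; each step l_{T,T}/v_{2T} or l_{T,P'}/v at Q'+S for random S.
Result: e(P',Q') = 1925584806963 + 27194740896*t + 4401782653001*t^2 + 406027286757*t^3.
Thus e_{109}(P,Q) = 5941550193936 + 1145369237875*t + 378768312985*t^2 + 2151848381107*t^3.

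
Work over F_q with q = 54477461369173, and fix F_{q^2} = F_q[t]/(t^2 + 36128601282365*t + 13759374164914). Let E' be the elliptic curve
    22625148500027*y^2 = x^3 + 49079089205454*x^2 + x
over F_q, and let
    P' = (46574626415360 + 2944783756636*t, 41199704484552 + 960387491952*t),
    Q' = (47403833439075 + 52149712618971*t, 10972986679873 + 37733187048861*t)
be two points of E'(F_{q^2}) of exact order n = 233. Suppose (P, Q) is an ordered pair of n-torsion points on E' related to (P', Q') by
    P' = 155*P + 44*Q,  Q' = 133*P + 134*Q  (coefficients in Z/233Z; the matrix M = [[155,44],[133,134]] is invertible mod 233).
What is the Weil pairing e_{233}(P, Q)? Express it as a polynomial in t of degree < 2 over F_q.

e_{233}(aP+bQ,cP+dQ) = e_{233}(P,Q)^(ad-bc); with (a,b,c,d)=(155,44,133,134) this gives the det-233 law.
det(M) mod 233 = 6; its inverse in (Z/233)^* is 39 (check: 6*39 mod 233 = 1).
Undo Montgomery via alpha=13935458601767, beta=13459091655757: (a',b')=(24851198234133,7404742214518) over F_{54477461369173}.
n = 233 = (11101001)_2 (8 bits, wt 5); accumulate f_{233,P'}(Q'+S)/f_{233,P'}(S) along the 7-step ladder.
f_P(D_Q)/f_Q(D_P) = 14161719862944 + 39170377314151*t.
Raise to 39: e(P,Q) = 9873496536701 + 6111145125036*t in mu_{233}.

9873496536701 + 6111145125036*t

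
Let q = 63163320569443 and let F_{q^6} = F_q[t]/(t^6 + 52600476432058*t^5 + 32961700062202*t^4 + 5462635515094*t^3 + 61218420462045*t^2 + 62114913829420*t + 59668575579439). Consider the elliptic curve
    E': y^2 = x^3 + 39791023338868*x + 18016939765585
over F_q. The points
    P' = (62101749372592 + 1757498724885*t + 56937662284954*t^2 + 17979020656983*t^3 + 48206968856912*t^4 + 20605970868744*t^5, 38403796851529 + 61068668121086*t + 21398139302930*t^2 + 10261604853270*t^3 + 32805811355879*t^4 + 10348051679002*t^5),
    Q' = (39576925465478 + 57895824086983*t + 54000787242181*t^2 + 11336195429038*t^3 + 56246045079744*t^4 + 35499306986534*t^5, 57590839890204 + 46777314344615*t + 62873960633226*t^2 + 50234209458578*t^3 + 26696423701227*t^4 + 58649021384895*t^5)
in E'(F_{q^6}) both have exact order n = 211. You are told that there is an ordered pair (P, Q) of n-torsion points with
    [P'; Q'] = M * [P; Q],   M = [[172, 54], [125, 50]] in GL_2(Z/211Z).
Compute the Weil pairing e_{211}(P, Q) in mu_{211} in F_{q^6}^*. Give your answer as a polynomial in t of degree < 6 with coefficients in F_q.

e_{211}(aP+bQ,cP+dQ) = e_{211}(P,Q)^(ad-bc); with (a,b,c,d)=(172,54,125,50) this gives the det-211 law.
det(M) mod 211 = 162; its inverse in (Z/211)^* is 155 (check: 162*155 mod 211 = 1).
8-bit Miller (11010011) on E'/F_{63163320569443} with a'=39791023338868, b'=18016939765585: accumulate tangent/chord ratios at Q'+S and P'+S'.
The quotient is 31981556293393 + 55648391175707*t + 42948163071326*t^2 + 36100667302141*t^3 + 34993575783755*t^4 + 21355470103011*t^5.
Thus e_{211}(P,Q) = 58973449887791 + 42352774096031*t + 61367894215017*t^2 + 56378688928440*t^3 + 22476567446475*t^4 + 14443273876064*t^5.

58973449887791 + 42352774096031*t + 61367894215017*t^2 + 56378688928440*t^3 + 22476567446475*t^4 + 14443273876064*t^5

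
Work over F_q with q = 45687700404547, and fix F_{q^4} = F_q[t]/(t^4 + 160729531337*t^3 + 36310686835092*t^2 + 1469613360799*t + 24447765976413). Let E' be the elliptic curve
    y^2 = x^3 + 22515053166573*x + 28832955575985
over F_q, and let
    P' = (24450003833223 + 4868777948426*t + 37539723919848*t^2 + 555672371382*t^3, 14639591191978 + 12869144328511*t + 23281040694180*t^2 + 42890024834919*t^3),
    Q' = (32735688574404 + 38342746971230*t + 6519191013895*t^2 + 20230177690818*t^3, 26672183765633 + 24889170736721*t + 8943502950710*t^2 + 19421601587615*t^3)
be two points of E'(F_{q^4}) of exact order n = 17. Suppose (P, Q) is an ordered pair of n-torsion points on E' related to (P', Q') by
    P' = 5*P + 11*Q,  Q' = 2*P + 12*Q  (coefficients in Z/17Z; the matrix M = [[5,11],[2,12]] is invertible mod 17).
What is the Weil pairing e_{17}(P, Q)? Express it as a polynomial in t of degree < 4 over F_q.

Alternating bilinearity on E[17] (values in mu_{17} in F_{45687700404547^4}) gives e(P',Q') = e(P,Q)^det(M).
det(M) mod 17 = 4; its inverse in (Z/17)^* is 13 (check: 4*13 mod 17 = 1).
Double-and-add over 10001: 5-1 doublings, 2-1 additions; each step l_{T,T}/v_{2T} or l_{T,P'}/v at Q'+S for random S.
Result: e(P',Q') = 24861686218917 + 32285281502454*t + 7812654934743*t^2 + 34865972132106*t^3.
Thus e_{17}(P,Q) = 4253743477161 + 19876896052149*t + 37628282495493*t^2 + 29973316896798*t^3.

4253743477161 + 19876896052149*t + 37628282495493*t^2 + 29973316896798*t^3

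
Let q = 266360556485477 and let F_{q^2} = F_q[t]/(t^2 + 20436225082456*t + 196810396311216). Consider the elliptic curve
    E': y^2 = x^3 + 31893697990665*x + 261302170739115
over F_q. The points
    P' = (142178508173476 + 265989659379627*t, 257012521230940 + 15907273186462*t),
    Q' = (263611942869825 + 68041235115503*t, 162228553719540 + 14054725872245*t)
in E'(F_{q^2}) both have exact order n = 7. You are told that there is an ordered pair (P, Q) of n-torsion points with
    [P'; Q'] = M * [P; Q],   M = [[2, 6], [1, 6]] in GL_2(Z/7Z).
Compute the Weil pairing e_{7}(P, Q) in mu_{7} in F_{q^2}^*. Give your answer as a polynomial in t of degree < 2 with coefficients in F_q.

125469475876838 + 87557164362755*t

The 7-Weil pairing on E[7] over F_{266360556485477} is alternating-bilinear: e_{7}(P',Q') = e_{7}(P,Q)^det(M).
det(M) mod 7 = 6; its inverse in (Z/7)^* is 6 (check: 6*6 mod 7 = 1).
Double-and-add over 111: 3-1 doublings, 3-1 additions; each step l_{T,T}/v_{2T} or l_{T,P'}/v at Q'+S for random S.
Miller gives e_{7}(P',Q') = 172154639976983 + 178803392122722*t in F_{266360556485477^2}.
Thus e_{7}(P,Q) = 125469475876838 + 87557164362755*t.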